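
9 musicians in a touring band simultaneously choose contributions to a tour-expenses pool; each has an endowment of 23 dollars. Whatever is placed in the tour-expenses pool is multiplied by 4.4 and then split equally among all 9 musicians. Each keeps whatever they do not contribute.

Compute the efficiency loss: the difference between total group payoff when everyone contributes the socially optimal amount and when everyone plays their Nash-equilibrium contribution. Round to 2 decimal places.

Each contributed unit returns 4.4/9 = 0.4889 to its contributor — below 1 — so contributing 0 is dominant for every player. At the Nash equilibrium everyone keeps their 23, and the group total is 9 × 23 = 207.
Each contributed unit returns 4.400 to the group as a whole (0.4889 to each of 9 players), which exceeds 1, so the social optimum is full contribution: group total = 4.400 × 207 = 910.80.
Efficiency loss = 910.80 − 207 = 703.80.

703.80 dollars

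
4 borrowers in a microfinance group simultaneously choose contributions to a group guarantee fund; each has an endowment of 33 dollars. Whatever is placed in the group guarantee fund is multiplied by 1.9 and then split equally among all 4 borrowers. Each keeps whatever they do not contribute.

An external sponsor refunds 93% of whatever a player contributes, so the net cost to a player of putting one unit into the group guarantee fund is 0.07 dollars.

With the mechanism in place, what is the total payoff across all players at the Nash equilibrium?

With the mechanism, a contributed unit returns (1.9/4) / 0.07 = 6.7857 per unit of net cost to the contributor — now above 1 — so contributing fully is weakly dominant for every player.
At the Nash equilibrium everyone contributes 33. Group total payoff = 4 × (33 × 0.93 + 1.9 × 33) = 373.56.

373.56 dollars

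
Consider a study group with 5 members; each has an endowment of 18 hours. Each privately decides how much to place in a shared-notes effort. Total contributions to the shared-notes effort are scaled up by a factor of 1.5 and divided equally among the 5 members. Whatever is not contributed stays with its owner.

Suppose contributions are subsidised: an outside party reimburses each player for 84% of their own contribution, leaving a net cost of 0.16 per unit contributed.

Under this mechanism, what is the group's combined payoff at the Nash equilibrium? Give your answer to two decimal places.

210.60 hours

The effective private return per unit is now (1.5/5) / 0.16 = 1.8750 > 1, so every player's dominant strategy flips to full contribution.
At the Nash equilibrium everyone contributes 18. Group total payoff = 5 × (18 × 0.84 + 1.5 × 18) = 210.60.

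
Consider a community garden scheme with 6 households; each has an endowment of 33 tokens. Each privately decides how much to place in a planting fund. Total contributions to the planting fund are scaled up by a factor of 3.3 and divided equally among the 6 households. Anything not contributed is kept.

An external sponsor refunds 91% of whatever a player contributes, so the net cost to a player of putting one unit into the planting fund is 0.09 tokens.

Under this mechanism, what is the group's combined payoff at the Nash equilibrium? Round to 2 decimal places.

With the mechanism, a contributed unit returns (3.3/6) / 0.09 = 6.1111 per unit of net cost to the contributor — now above 1 — so contributing fully is weakly dominant for every player.
At the Nash equilibrium everyone contributes 33. Group total payoff = 6 × (33 × 0.91 + 3.3 × 33) = 833.58.

833.58 tokens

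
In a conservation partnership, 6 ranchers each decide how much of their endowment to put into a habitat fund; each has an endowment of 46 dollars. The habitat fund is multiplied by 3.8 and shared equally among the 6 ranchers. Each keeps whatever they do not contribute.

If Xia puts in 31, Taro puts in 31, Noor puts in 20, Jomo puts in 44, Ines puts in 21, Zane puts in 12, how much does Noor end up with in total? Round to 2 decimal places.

126.70 dollars

Total contributed: 31 + 31 + 20 + 44 + 21 + 12 = 159.
Each receives 3.8 × 159 / 6 = 100.70 from the habitat fund.
Noor keeps 46 − 20 = 26, so Noor's payoff is 26 + 100.70 = 126.70.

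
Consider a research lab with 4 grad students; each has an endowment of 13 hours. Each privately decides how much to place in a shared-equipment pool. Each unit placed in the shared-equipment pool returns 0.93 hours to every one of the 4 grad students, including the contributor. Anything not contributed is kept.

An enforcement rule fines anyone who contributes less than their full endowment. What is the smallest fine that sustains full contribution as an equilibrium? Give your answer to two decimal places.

Given the others contribute fully, the best deviation is to contribute 0 (any partial contribution still incurs the fine and gives up units whose private return 0.93 is below 1).
Deviating from 13 to 0 saves 13 hours but forfeits the deviator's share of the drop in the shared-equipment pool: 0.93 × 13 = 12.09.
So the deviation gain is 13 − 12.09 = 0.91, and the fine must be at least 0.91 hours to wipe it out.

0.91 hours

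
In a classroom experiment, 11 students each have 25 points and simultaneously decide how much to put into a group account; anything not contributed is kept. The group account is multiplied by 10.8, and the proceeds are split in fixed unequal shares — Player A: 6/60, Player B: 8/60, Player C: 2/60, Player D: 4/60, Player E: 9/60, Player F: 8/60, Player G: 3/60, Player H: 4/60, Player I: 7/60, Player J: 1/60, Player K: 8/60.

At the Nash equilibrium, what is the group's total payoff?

1745.00 points

A player with share s gets back 10.8·s per unit contributed, so full contribution is dominant for anyone with s > 1/10.8 = 0.0926 and zero contribution is dominant for anyone below.
Player A, Player B, Player E, Player F, Player I and Player K are above the threshold, contributing 25 each; the remaining 5 contribute 0. Total contributed: 150.
The group account pays out 10.8 × 150 = 1620.00 in total (split across the unequal shares, but the aggregate is all that matters for the group sum).
The 5 free-riders keep 25 each, adding 125. Group total = 125 + 1620.00 = 1745.00.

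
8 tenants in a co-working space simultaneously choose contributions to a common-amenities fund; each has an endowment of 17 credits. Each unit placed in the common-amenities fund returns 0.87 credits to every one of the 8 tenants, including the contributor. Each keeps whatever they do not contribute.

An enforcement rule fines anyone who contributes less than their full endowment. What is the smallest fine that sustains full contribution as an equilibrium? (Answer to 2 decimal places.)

2.21 credits

Given the others contribute fully, the best deviation is to contribute 0 (any partial contribution still incurs the fine and gives up units whose private return 0.87 is below 1).
Deviating from 17 to 0 saves 17 credits but forfeits the deviator's share of the drop in the common-amenities fund: 0.87 × 17 = 14.79.
So the deviation gain is 17 − 14.79 = 2.21, and the fine must be at least 2.21 credits to wipe it out.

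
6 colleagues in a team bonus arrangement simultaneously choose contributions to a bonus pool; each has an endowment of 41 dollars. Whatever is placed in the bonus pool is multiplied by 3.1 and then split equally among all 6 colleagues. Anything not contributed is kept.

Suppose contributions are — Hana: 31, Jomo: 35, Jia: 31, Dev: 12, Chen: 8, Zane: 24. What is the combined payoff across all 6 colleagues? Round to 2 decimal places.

Total contributed: 31 + 35 + 31 + 12 + 8 + 24 = 141; total kept: 6 × 41 − 141 = 105.
The bonus pool pays out 3.1 × 141 = 437.10 in aggregate.
Group total = 105 + 437.10 = 542.10.

542.10 dollars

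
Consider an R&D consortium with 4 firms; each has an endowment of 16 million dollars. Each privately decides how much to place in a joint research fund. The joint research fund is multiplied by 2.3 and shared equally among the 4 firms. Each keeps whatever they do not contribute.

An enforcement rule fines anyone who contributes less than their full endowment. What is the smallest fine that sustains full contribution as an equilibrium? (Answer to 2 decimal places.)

Given the others contribute fully, the best deviation is to contribute 0 (any partial contribution still incurs the fine and gives up units whose private return 0.5750 is below 1).
Deviating from 16 to 0 saves 16 million dollars but forfeits the deviator's share of the drop in the joint research fund: 2.3/4 × 16 = 9.20.
So the deviation gain is 16 − 9.20 = 6.80, and the fine must be at least 6.80 million dollars to wipe it out.

6.80 million dollars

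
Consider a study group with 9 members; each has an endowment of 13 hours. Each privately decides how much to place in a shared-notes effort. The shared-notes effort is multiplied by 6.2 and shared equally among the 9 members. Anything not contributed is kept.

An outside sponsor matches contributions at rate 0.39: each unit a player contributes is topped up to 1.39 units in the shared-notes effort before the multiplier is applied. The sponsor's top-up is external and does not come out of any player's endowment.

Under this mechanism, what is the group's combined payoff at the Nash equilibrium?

117.00 hours

The effective private return is 6.2 × 1.39 / 9 = 0.9576, which is still under 1, so the mechanism doesn't change anyone's dominant strategy: zero contribution.
At the Nash equilibrium no one contributes; group total payoff = 9 × 13 = 117.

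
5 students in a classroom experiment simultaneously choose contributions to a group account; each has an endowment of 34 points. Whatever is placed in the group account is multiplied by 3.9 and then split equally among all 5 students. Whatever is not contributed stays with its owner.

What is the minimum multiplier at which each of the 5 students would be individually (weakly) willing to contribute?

A contributed unit returns (multiplier)/5 to its contributor.
This reaches 1 exactly when the multiplier is 5.

5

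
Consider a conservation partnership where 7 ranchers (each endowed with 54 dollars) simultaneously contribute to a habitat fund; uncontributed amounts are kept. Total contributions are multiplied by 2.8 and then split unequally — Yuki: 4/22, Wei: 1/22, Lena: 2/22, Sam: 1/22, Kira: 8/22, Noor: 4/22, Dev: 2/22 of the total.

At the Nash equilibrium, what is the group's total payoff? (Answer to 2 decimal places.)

475.20 dollars

A player with share s gets back 2.8·s per unit contributed, so full contribution is dominant for anyone with s > 1/2.8 = 0.3571 and zero contribution is dominant for anyone below.
Kira alone (share 8/22) is above the threshold, contributing 54; the remaining 6 contribute 0. Total contributed: 54.
The habitat fund pays out 2.8 × 54 = 151.20 in total (split across the unequal shares, but the aggregate is all that matters for the group sum).
The 6 free-riders keep 54 each, adding 324. Group total = 324 + 151.20 = 475.20.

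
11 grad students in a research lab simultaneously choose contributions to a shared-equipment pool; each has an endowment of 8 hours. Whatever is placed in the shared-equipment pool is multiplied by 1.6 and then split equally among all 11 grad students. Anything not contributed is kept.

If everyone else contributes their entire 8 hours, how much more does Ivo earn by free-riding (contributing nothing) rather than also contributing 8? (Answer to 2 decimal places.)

Switching from a contribution of 8 to 0 lets Ivo keep an extra 8 hours, but lowers the shared-equipment pool by 8, which costs Ivo their own share of that drop: 1.6/11 × 8 = 1.16.
Net gain = 8 − 1.16 = 6.84. The private return per contributed unit (0.1455) is below 1, so free-riding is indeed the best response regardless of what the others do.

6.84 hours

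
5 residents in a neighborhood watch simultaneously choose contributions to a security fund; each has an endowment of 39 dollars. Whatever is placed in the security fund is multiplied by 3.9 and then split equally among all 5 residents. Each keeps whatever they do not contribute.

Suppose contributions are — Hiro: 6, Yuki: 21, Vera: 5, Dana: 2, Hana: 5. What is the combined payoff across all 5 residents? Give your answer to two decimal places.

Total contributed: 6 + 21 + 5 + 2 + 5 = 39; total kept: 5 × 39 − 39 = 156.
The security fund pays out 3.9 × 39 = 152.10 in aggregate.
Group total = 156 + 152.10 = 308.10.

308.10 dollars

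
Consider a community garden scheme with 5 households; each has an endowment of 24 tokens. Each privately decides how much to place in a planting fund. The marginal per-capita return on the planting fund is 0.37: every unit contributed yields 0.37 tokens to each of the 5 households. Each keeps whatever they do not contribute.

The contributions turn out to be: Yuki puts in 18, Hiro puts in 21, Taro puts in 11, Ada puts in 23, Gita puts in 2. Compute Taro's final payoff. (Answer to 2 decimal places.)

40.75 tokens

Total contributed: 18 + 21 + 11 + 23 + 2 = 75.
Each receives 0.37 × 75 = 27.75 from the planting fund.
Taro keeps 24 − 11 = 13, so Taro's payoff is 13 + 27.75 = 40.75.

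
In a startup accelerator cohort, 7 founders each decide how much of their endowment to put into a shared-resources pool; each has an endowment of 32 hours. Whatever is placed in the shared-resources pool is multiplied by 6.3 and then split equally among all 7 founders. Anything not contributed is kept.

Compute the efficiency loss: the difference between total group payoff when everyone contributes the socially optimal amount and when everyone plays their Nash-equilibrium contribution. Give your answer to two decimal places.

1187.20 hours

Each contributed unit returns 6.3/7 = 0.9000 to its contributor — below 1 — so contributing 0 is dominant for every player. At the Nash equilibrium everyone keeps their 32, and the group total is 7 × 32 = 224.
Each contributed unit returns 6.300 to the group as a whole (0.9000 to each of 7 players), which exceeds 1, so the social optimum is full contribution: group total = 6.300 × 224 = 1411.20.
Efficiency loss = 1411.20 − 224 = 1187.20.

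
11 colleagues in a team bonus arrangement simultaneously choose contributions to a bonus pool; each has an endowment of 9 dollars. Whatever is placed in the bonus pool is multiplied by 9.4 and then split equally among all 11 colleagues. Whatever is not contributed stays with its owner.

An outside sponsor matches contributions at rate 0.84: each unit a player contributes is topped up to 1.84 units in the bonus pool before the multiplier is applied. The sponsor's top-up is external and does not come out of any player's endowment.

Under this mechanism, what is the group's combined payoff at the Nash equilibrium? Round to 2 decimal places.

1712.30 dollars

Under the mechanism each unit contributed yields 9.4 × 1.84 / 11 = 1.5724 back to its contributor per unit of net cost, which exceeds 1, making full contribution the dominant choice for everyone.
So the Nash equilibrium is full contribution by all 11; the group earns 9.4 × 1.84 × 99 = 1712.30.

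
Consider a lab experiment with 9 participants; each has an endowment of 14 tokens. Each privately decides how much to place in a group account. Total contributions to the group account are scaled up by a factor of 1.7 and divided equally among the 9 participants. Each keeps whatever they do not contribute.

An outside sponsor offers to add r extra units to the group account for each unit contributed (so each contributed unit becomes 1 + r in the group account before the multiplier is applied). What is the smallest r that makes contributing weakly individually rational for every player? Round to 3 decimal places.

4.294

With matching at rate r, one contributed unit becomes (1 + r) in the group account and returns 1.7 × (1 + r) / 9 to the contributor.
Setting this equal to 1: 1 + r = 9/1.7 = 5.2941.
So the minimum matching rate is r = 5.2941 − 1 = 4.294.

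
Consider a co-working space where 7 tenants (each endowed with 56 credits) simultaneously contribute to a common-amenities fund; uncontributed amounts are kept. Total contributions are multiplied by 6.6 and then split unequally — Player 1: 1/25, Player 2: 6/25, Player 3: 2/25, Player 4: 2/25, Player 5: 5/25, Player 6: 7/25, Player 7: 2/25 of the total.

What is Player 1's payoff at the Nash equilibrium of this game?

For player j, contributing a unit is worthwhile iff 6.6 × (j's share) ≥ 1, i.e. iff j's share is at least 0.1515.
The shares above 0.1515 belong to Player 2, Player 5 and Player 6, contributing 56 each; the remaining 4 contribute 0. Total contributed: 168.
Player 1 keeps 56 and receives 6.6 × 168 × 1/25 = 44.35 from the common-amenities fund, for a payoff of 100.35.

100.35 credits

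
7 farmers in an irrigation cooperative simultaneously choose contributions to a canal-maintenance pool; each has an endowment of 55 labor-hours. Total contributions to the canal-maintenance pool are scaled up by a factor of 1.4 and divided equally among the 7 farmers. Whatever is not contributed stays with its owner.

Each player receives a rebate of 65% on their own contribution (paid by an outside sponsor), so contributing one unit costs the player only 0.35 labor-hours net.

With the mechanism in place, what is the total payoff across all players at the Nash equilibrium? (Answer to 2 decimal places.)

The effective private return is (1.4/7) / 0.35 = 0.5714, which is still under 1, so the mechanism doesn't change anyone's dominant strategy: zero contribution.
Everyone keeps their endowment and the group total is 7 × 55 = 385.

385.00 labor-hours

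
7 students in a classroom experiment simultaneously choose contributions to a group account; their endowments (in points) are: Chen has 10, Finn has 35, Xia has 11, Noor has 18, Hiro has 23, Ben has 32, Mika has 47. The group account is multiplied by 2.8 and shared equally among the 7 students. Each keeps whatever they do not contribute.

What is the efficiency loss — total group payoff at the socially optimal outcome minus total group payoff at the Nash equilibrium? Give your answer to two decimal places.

The private return per contributed unit is 2.8/7 = 0.4000 < 1 for every player regardless of endowment, so the Nash equilibrium is zero contribution and the group total is Σ E_j = 10 + 35 + 11 + 18 + 23 + 32 + 47 = 176.
Each contributed unit returns 2.800 to the group, so the social optimum is full contribution by everyone: group total = 2.800 × 176 = 492.80.
Efficiency loss = (2.800 − 1) × 176 = 316.80.

316.80 points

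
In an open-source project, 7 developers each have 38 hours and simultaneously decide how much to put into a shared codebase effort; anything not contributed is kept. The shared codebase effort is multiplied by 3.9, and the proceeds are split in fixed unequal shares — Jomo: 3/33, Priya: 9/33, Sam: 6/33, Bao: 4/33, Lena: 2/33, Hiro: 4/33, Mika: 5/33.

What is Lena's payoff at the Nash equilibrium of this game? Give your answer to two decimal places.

46.98 hours

For player j, contributing a unit is worthwhile iff 3.9 × (j's share) ≥ 1, i.e. iff j's share is at least 0.2564.
The only share above 0.2564 is Priya's 9/33, contributing 38; the remaining 6 contribute 0. Total contributed: 38.
Lena keeps 38 and receives 3.9 × 38 × 2/33 = 8.98 from the shared codebase effort, for a payoff of 46.98.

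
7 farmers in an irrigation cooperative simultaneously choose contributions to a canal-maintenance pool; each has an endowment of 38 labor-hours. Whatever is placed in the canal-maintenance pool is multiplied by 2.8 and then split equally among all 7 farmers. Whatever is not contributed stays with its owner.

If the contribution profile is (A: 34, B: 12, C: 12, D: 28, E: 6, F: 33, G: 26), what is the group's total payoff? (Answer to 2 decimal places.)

537.80 labor-hours

Total contributed: 34 + 12 + 12 + 28 + 6 + 33 + 26 = 151; total kept: 7 × 38 − 151 = 115.
The canal-maintenance pool pays out 2.8 × 151 = 422.80 in aggregate.
Group total = 115 + 422.80 = 537.80.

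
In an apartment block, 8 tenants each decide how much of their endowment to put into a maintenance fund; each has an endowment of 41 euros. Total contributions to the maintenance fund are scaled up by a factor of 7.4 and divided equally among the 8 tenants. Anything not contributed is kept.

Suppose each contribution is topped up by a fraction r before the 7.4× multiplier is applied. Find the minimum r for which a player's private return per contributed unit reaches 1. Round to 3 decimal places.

With matching at rate r, one contributed unit becomes (1 + r) in the maintenance fund and returns 7.4 × (1 + r) / 8 to the contributor.
Setting this equal to 1: 1 + r = 8/7.4 = 1.0811.
So the minimum matching rate is r = 1.0811 − 1 = 0.081.

0.081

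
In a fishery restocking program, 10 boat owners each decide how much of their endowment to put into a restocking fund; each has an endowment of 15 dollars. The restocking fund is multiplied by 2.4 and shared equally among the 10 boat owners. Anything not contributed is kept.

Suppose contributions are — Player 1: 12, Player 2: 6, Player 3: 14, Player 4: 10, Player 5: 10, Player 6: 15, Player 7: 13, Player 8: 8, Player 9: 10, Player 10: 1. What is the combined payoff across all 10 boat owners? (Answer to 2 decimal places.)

Total contributed: 12 + 6 + 14 + 10 + 10 + 15 + 13 + 8 + 10 + 1 = 99; total kept: 10 × 15 − 99 = 51.
The restocking fund pays out 2.4 × 99 = 237.60 in aggregate.
Group total = 51 + 237.60 = 288.60.

288.60 dollars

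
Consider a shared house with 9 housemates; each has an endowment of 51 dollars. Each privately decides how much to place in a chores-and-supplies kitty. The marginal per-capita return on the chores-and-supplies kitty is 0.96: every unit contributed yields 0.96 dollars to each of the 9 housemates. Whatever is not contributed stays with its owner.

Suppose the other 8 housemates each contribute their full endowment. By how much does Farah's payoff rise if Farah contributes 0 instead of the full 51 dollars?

Switching from a contribution of 51 to 0 lets Farah keep an extra 51 dollars, but lowers the chores-and-supplies kitty by 51, which costs Farah their own share of that drop: 0.96 × 51 = 48.96.
Net gain = 51 − 48.96 = 2.04. The private return per contributed unit (0.96) is below 1, so free-riding is indeed the best response regardless of what the others do.

2.04 dollars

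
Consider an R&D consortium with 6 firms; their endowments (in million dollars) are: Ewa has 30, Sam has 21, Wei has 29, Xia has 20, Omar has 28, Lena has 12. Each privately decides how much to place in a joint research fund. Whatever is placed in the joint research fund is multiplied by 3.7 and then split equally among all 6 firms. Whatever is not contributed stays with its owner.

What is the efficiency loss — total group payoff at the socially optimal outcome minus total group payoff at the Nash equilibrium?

The private return per contributed unit is 3.7/6 = 0.6167 < 1 for every player regardless of endowment, so the Nash equilibrium is zero contribution and the group total is Σ E_j = 30 + 21 + 29 + 20 + 28 + 12 = 140.
Each contributed unit returns 3.700 to the group, so the social optimum is full contribution by everyone: group total = 3.700 × 140 = 518.00.
Efficiency loss = (3.700 − 1) × 140 = 378.00.

378.00 million dollars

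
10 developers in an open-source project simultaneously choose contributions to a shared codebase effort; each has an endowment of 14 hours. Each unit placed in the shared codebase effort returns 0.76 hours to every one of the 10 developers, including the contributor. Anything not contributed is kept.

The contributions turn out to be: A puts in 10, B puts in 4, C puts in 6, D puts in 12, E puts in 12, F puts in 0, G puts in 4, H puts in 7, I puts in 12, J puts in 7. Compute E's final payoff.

Total contributed: 10 + 4 + 6 + 12 + 12 + 0 + 4 + 7 + 12 + 7 = 74.
Each receives 0.76 × 74 = 56.24 from the shared codebase effort.
E keeps 14 − 12 = 2, so E's payoff is 2 + 56.24 = 58.24.

58.24 hours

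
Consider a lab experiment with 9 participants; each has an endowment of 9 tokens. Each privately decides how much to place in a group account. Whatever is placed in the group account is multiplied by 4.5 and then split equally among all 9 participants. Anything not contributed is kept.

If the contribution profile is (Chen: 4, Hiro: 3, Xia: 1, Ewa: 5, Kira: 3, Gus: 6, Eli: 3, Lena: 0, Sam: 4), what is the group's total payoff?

Total contributed: 4 + 3 + 1 + 5 + 3 + 6 + 3 + 0 + 4 = 29; total kept: 9 × 9 − 29 = 52.
The group account pays out 4.5 × 29 = 130.50 in aggregate.
Group total = 52 + 130.50 = 182.50.

182.50 tokens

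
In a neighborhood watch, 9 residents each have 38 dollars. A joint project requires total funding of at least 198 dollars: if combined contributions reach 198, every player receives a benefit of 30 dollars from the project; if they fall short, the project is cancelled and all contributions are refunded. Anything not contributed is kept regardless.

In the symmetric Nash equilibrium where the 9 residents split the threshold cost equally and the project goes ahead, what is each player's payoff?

46 dollars

Equal share of the threshold: 198/9 = 22.
At this profile no one gains by cutting their contribution: any cut drops the total below 198, the project is cancelled, contributions are refunded, and the deviator ends with 38, which is less than 38 − 22 + 30 = 46. Contributing more than 22 just wastes the excess. So contributing exactly 22 is a best response.
Each player's payoff: 38 − 22 + 30 = 46.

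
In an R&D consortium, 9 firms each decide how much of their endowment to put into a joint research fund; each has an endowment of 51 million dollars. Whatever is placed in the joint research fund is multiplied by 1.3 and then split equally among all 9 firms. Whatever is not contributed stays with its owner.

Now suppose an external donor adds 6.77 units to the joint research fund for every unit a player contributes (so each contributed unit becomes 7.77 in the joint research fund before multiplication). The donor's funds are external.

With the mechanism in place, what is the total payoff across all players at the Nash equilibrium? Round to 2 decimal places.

With the mechanism, a contributed unit returns 1.3 × 7.77 / 9 = 1.1223 per unit of net cost to the contributor — now above 1 — so contributing fully is weakly dominant for every player.
At the Nash equilibrium everyone contributes 51. Group total payoff = 1.3 × 7.77 × 459 = 4636.36.

4636.36 million dollars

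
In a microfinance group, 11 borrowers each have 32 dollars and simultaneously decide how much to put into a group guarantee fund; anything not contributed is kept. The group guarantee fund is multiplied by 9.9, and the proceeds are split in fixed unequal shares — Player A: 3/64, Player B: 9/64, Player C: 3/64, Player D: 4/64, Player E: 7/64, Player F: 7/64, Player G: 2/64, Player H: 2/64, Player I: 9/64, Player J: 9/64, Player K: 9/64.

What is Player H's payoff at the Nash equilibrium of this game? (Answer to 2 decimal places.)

91.40 dollars

A player with share s gets back 9.9·s per unit contributed, so full contribution is dominant for anyone with s > 1/9.9 = 0.1010 and zero contribution is dominant for anyone below.
Player B, Player E, Player F, Player I, Player J and Player K are above the threshold, contributing 32 each; the remaining 5 contribute 0. Total contributed: 192.
Player H keeps 32 and receives 9.9 × 192 × 2/64 = 59.40 from the group guarantee fund, for a payoff of 91.40.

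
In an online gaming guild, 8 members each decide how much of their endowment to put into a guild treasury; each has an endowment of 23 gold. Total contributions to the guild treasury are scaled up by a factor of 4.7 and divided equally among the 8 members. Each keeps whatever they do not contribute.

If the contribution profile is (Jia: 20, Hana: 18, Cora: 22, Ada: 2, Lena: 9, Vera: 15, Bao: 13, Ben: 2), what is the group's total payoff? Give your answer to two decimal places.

557.70 gold

Total contributed: 20 + 18 + 22 + 2 + 9 + 15 + 13 + 2 = 101; total kept: 8 × 23 − 101 = 83.
The guild treasury pays out 4.7 × 101 = 474.70 in aggregate.
Group total = 83 + 474.70 = 557.70.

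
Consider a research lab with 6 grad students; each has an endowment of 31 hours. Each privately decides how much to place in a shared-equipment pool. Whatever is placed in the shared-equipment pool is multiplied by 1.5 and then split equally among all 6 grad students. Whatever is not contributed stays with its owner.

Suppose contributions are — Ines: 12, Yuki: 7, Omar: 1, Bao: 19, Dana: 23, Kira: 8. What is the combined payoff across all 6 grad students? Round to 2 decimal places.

221.00 hours

Total contributed: 12 + 7 + 1 + 19 + 23 + 8 = 70; total kept: 6 × 31 − 70 = 116.
The shared-equipment pool pays out 1.5 × 70 = 105.00 in aggregate.
Group total = 116 + 105.00 = 221.00.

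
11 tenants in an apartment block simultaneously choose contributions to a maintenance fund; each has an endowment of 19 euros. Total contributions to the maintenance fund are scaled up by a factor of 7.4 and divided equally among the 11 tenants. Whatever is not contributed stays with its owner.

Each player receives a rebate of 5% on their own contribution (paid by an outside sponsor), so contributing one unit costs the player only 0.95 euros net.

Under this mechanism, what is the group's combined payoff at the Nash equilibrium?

Even with the mechanism, each unit contributed returns only (7.4/11) / 0.95 = 0.7081 per unit of net cost, so contributing nothing is still dominant.
Everyone keeps their endowment and the group total is 11 × 19 = 209.

209.00 euros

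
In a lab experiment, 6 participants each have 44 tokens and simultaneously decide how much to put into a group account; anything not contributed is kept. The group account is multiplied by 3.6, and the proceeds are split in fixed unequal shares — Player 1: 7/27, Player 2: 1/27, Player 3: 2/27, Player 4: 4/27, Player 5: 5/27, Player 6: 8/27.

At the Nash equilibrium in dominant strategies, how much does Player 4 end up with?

67.47 tokens

Each unit j contributes comes back to j as 3.6 × (j's share), so j prefers to contribute only if that share exceeds 1/3.6 = 0.2778; otherwise keeping the unit dominates.
The only share above 0.2778 is Player 6's 8/27, contributing 44; the remaining 5 contribute 0. Total contributed: 44.
Player 4 keeps 44 and receives 3.6 × 44 × 4/27 = 23.47 from the group account, for a payoff of 67.47.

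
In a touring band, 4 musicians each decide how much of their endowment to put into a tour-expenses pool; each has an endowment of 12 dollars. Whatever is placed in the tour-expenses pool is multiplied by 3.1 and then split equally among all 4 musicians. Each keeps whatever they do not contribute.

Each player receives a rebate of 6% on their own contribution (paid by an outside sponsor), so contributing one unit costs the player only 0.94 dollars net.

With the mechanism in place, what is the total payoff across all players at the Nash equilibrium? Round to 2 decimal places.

48.00 dollars

The effective private return is (3.1/4) / 0.94 = 0.8245, which is still under 1, so the mechanism doesn't change anyone's dominant strategy: zero contribution.
Everyone keeps their endowment and the group total is 4 × 12 = 48.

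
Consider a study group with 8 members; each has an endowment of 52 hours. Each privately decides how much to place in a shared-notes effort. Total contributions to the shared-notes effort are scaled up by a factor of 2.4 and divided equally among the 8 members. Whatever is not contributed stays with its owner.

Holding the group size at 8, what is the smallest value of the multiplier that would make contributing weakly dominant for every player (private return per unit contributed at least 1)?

A contributed unit returns (multiplier)/8 to its contributor.
This reaches 1 exactly when the multiplier is 8.

8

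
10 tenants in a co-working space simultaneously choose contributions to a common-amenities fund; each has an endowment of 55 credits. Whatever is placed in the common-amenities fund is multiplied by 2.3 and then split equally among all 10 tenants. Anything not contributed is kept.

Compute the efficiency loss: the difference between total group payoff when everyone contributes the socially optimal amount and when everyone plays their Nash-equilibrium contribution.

Each contributed unit returns 2.3/10 = 0.2300 to its contributor — below 1 — so contributing 0 is dominant for every player. At the Nash equilibrium everyone keeps their 55, and the group total is 10 × 55 = 550.
Each contributed unit returns 2.300 to the group as a whole (0.2300 to each of 10 players), which exceeds 1, so the social optimum is full contribution: group total = 2.300 × 550 = 1265.00.
Efficiency loss = 1265.00 − 550 = 715.00.

715.00 credits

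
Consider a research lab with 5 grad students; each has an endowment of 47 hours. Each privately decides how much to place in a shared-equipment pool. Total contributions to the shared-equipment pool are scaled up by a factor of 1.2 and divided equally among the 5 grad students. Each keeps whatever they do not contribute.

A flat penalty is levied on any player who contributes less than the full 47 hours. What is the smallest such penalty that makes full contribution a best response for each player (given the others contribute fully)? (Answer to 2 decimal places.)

35.72 hours

Given the others contribute fully, the best deviation is to contribute 0 (any partial contribution still incurs the fine and gives up units whose private return 0.2400 is below 1).
Deviating from 47 to 0 saves 47 hours but forfeits the deviator's share of the drop in the shared-equipment pool: 1.2/5 × 47 = 11.28.
So the deviation gain is 47 − 11.28 = 35.72, and the fine must be at least 35.72 hours to wipe it out.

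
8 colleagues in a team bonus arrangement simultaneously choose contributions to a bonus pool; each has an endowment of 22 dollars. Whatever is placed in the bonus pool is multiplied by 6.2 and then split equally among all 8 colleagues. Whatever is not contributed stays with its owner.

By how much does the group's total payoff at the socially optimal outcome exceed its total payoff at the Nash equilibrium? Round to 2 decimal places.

Each contributed unit returns 6.2/8 = 0.7750 to its contributor — below 1 — so contributing 0 is dominant for every player. At the Nash equilibrium everyone keeps their 22, and the group total is 8 × 22 = 176.
Each contributed unit returns 6.200 to the group as a whole (0.7750 to each of 8 players), which exceeds 1, so the social optimum is full contribution: group total = 6.200 × 176 = 1091.20.
Efficiency loss = 1091.20 − 176 = 915.20.

915.20 dollars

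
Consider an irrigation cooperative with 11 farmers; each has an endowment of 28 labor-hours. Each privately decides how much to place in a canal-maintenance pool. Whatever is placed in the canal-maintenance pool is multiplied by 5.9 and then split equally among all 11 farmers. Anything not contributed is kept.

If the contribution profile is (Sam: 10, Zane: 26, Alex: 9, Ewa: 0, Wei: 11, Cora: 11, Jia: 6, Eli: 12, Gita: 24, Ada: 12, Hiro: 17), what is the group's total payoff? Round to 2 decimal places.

Total contributed: 10 + 26 + 9 + 0 + 11 + 11 + 6 + 12 + 24 + 12 + 17 = 138; total kept: 11 × 28 − 138 = 170.
The canal-maintenance pool pays out 5.9 × 138 = 814.20 in aggregate.
Group total = 170 + 814.20 = 984.20.

984.20 labor-hours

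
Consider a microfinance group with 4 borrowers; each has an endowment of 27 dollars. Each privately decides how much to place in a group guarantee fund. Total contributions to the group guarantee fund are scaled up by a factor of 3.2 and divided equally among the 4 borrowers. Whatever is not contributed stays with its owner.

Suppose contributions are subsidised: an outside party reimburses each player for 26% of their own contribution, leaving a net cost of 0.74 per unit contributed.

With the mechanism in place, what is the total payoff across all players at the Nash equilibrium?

373.68 dollars

The effective private return per unit is now (3.2/4) / 0.74 = 1.0811 > 1, so every player's dominant strategy flips to full contribution.
At the Nash equilibrium everyone contributes 27. Group total payoff = 4 × (27 × 0.26 + 3.2 × 27) = 373.68.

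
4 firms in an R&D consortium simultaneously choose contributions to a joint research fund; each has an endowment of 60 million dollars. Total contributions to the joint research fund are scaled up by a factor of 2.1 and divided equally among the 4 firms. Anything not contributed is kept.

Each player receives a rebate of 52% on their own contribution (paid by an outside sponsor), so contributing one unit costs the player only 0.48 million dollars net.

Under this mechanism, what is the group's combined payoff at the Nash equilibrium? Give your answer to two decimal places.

With the mechanism, a contributed unit returns (2.1/4) / 0.48 = 1.0938 per unit of net cost to the contributor — now above 1 — so contributing fully is weakly dominant for every player.
So the Nash equilibrium is full contribution by all 4; the group earns 4 × (60 × 0.52 + 2.1 × 60) = 628.80.

628.80 million dollars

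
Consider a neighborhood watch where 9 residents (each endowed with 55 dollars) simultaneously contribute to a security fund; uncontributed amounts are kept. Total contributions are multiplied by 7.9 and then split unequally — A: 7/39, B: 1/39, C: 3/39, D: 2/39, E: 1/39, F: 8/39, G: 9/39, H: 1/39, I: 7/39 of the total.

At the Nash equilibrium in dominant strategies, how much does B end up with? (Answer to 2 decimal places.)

Each unit j contributes comes back to j as 7.9 × (j's share), so j prefers to contribute only if that share exceeds 1/7.9 = 0.1266; otherwise keeping the unit dominates.
The shares above 0.1266 belong to A, F, G and I, contributing 55 each; the remaining 5 contribute 0. Total contributed: 220.
B keeps 55 and receives 7.9 × 220 × 1/39 = 44.56 from the security fund, for a payoff of 99.56.

99.56 dollars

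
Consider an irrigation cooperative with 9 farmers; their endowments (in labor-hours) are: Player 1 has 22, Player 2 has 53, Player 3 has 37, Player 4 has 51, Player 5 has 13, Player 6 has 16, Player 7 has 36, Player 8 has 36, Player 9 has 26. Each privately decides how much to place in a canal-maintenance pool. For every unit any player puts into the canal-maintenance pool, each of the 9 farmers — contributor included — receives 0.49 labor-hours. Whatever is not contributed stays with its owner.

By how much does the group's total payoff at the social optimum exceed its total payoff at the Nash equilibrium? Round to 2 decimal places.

The private return per contributed unit is 0.49 < 1 for everyone, so the Nash equilibrium is zero contribution and the group total is Σ E_j = 22 + 53 + 37 + 51 + 13 + 16 + 36 + 36 + 26 = 290.
Each contributed unit returns 4.410 to the group, so the social optimum is full contribution by everyone: group total = 4.410 × 290 = 1278.90.
Efficiency loss = (4.410 − 1) × 290 = 988.90.

988.90 labor-hours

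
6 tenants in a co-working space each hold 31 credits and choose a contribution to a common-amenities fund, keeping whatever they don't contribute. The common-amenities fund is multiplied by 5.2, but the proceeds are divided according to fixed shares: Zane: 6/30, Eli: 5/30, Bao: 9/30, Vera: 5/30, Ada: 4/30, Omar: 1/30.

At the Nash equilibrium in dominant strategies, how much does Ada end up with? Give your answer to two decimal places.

Each unit j contributes comes back to j as 5.2 × (j's share), so j prefers to contribute only if that share exceeds 1/5.2 = 0.1923; otherwise keeping the unit dominates.
The shares above 0.1923 belong to Zane and Bao, contributing 31 each; the remaining 4 contribute 0. Total contributed: 62.
Ada keeps 31 and receives 5.2 × 62 × 4/30 = 42.99 from the common-amenities fund, for a payoff of 73.99.

73.99 credits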